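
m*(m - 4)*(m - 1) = m^3 - 5*m^2 + 4*m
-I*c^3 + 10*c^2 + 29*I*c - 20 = (c + 4*I)*(c + 5*I)*(-I*c + 1)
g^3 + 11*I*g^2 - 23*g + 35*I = (g - I)*(g + 5*I)*(g + 7*I)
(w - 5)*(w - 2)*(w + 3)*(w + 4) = w^4 - 27*w^2 - 14*w + 120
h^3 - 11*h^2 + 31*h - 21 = (h - 7)*(h - 3)*(h - 1)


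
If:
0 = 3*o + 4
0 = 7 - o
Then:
No Solution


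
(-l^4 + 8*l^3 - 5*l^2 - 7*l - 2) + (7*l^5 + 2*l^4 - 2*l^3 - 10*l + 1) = 7*l^5 + l^4 + 6*l^3 - 5*l^2 - 17*l - 1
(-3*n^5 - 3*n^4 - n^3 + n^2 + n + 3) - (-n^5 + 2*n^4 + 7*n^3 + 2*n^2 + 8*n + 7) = -2*n^5 - 5*n^4 - 8*n^3 - n^2 - 7*n - 4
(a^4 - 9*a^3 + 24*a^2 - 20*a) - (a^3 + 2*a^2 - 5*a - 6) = a^4 - 10*a^3 + 22*a^2 - 15*a + 6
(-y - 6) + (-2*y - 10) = -3*y - 16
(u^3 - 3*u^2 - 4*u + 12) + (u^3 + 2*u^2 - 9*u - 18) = 2*u^3 - u^2 - 13*u - 6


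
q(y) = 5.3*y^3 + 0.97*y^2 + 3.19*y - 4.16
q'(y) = 15.9*y^2 + 1.94*y + 3.19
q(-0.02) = -4.22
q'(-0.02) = 3.16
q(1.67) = 28.56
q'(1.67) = 50.77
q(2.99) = 155.72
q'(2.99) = 151.14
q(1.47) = 19.46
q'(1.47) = 40.40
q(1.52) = 21.54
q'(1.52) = 42.87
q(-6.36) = -1348.69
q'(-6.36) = 634.00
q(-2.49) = -87.91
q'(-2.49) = 96.94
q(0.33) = -2.81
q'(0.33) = 5.56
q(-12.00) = -9061.16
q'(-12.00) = 2269.51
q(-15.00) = -17721.26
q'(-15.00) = 3551.59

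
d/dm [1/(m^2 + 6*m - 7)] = 2*(-m - 3)/(m^2 + 6*m - 7)^2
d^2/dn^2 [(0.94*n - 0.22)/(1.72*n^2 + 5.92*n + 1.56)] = ((0.94*n - 0.22)*(3.44*n + 5.92)*(6.88*n + 11.84) - (9.7008*n + 10.3728)*(1.72*n^2 + 5.92*n + 1.56))/(1.72*n^2 + 5.92*n + 1.56)^3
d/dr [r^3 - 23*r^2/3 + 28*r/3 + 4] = 3*r^2 - 46*r/3 + 28/3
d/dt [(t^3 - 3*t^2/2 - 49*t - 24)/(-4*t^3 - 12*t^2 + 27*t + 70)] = (-36*t^4 - 676*t^3 - 1413*t^2 - 1572*t - 5564)/(2*(16*t^6 + 96*t^5 - 72*t^4 - 1208*t^3 - 951*t^2 + 3780*t + 4900))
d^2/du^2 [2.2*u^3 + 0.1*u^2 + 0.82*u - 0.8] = 13.2*u + 0.2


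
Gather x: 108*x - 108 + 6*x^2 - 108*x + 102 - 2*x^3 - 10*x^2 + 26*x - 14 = -2*x^3 - 4*x^2 + 26*x - 20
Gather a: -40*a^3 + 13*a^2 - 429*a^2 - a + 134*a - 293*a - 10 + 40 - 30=-40*a^3 - 416*a^2 - 160*a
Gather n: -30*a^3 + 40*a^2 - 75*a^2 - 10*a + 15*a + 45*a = -30*a^3 - 35*a^2 + 50*a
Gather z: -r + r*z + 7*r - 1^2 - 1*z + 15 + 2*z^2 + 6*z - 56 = 6*r + 2*z^2 + z*(r + 5) - 42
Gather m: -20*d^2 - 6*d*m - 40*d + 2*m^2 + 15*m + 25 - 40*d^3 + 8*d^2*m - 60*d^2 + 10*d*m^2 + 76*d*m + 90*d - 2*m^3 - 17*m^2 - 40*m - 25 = -40*d^3 - 80*d^2 + 50*d - 2*m^3 + m^2*(10*d - 15) + m*(8*d^2 + 70*d - 25)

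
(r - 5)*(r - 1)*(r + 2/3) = r^3 - 16*r^2/3 + r + 10/3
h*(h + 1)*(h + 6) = h^3 + 7*h^2 + 6*h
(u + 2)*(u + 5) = u^2 + 7*u + 10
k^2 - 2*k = k*(k - 2)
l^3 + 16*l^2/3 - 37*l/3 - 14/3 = (l - 2)*(l + 1/3)*(l + 7)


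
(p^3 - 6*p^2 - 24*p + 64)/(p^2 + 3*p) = (p^3 - 6*p^2 - 24*p + 64)/(p*(p + 3))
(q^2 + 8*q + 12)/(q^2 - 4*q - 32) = (q^2 + 8*q + 12)/(q^2 - 4*q - 32)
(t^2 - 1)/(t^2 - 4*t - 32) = (1 - t^2)/(-t^2 + 4*t + 32)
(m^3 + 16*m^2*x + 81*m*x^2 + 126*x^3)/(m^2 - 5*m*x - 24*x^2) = (-m^2 - 13*m*x - 42*x^2)/(-m + 8*x)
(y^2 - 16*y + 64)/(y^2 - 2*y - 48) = (y - 8)/(y + 6)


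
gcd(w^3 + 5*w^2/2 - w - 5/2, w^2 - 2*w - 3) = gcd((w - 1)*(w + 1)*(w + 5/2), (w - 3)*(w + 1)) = w + 1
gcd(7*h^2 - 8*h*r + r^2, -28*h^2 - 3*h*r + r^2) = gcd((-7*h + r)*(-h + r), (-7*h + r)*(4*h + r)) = -7*h + r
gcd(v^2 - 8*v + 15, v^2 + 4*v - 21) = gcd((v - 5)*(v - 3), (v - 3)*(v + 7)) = v - 3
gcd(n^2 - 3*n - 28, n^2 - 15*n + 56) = n - 7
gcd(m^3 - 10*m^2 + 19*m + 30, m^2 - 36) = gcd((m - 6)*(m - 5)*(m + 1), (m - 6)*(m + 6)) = m - 6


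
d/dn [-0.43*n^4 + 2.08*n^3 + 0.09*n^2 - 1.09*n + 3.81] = -1.72*n^3 + 6.24*n^2 + 0.18*n - 1.09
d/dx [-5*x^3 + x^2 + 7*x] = -15*x^2 + 2*x + 7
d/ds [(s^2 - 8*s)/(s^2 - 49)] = 2*(4*s^2 - 49*s + 196)/(s^4 - 98*s^2 + 2401)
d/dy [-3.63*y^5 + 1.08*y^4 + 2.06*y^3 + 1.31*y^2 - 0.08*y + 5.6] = -18.15*y^4 + 4.32*y^3 + 6.18*y^2 + 2.62*y - 0.08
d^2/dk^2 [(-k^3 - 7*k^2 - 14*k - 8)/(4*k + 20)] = (-k^3 - 15*k^2 - 75*k - 113)/(2*(k^3 + 15*k^2 + 75*k + 125))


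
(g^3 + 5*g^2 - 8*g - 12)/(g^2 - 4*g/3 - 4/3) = 3*(g^2 + 7*g + 6)/(3*g + 2)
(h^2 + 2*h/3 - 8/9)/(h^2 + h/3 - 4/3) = (h - 2/3)/(h - 1)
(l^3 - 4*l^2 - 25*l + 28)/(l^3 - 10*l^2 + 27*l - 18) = (l^2 - 3*l - 28)/(l^2 - 9*l + 18)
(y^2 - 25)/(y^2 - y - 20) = (y + 5)/(y + 4)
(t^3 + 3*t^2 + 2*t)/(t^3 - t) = (t + 2)/(t - 1)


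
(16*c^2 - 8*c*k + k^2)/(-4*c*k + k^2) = (-4*c + k)/k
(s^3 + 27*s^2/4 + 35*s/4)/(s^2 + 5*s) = s + 7/4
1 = 1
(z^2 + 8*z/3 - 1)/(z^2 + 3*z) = (z - 1/3)/z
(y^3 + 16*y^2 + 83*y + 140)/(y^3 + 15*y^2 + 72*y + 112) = (y + 5)/(y + 4)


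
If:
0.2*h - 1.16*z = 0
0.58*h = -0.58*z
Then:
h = 0.00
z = 0.00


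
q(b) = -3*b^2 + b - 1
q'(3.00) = -17.00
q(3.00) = -25.00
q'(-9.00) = 55.00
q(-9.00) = -253.00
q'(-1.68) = 11.08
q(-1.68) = -11.15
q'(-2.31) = 14.86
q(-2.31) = -19.32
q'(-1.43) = 9.58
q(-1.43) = -8.56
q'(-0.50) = 4.00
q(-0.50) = -2.25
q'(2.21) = -12.26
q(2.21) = -13.44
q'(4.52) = -26.12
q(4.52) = -57.77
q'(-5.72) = 35.32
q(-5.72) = -104.88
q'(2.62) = -14.72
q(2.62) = -18.97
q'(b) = 1 - 6*b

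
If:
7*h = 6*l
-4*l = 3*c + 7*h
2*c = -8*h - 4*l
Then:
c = 0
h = 0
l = 0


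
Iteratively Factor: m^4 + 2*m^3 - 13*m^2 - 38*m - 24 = (m + 1)*(m^3 + m^2 - 14*m - 24) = (m - 4)*(m + 1)*(m^2 + 5*m + 6) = (m - 4)*(m + 1)*(m + 2)*(m + 3)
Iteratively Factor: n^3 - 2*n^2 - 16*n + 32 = (n - 4)*(n^2 + 2*n - 8) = (n - 4)*(n + 4)*(n - 2)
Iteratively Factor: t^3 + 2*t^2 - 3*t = (t + 3)*(t^2 - t) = t*(t + 3)*(t - 1)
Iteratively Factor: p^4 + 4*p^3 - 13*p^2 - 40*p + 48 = (p + 4)*(p^3 - 13*p + 12) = (p + 4)^2*(p^2 - 4*p + 3) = (p - 1)*(p + 4)^2*(p - 3)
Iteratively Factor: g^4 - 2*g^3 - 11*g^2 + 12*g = (g)*(g^3 - 2*g^2 - 11*g + 12) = g*(g - 4)*(g^2 + 2*g - 3) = g*(g - 4)*(g - 1)*(g + 3)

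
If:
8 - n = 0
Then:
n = 8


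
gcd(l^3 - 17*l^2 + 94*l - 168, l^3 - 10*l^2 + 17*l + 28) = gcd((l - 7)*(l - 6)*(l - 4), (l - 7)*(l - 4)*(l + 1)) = l^2 - 11*l + 28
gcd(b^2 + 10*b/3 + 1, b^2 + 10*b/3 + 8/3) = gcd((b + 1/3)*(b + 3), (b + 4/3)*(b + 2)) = 1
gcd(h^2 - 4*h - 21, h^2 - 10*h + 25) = 1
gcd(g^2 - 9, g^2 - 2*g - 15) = g + 3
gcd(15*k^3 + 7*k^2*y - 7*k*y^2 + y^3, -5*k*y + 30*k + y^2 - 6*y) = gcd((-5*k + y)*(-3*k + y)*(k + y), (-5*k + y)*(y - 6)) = -5*k + y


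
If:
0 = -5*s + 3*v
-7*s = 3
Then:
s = -3/7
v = -5/7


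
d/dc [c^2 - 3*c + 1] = 2*c - 3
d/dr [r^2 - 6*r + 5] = 2*r - 6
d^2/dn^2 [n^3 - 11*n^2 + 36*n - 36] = 6*n - 22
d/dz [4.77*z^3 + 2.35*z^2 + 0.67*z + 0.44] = 14.31*z^2 + 4.7*z + 0.67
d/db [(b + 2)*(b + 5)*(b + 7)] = 3*b^2 + 28*b + 59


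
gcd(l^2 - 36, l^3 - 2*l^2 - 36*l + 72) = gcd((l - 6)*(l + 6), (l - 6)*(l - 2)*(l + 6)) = l^2 - 36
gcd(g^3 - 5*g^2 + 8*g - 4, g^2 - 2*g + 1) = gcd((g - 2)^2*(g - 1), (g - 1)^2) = g - 1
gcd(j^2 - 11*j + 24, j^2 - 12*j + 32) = j - 8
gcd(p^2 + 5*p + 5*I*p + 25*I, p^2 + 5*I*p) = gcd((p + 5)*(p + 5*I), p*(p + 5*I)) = p + 5*I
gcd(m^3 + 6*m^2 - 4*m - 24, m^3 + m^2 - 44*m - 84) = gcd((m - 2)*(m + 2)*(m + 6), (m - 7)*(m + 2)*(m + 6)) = m^2 + 8*m + 12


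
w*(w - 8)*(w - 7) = w^3 - 15*w^2 + 56*w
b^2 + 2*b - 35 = (b - 5)*(b + 7)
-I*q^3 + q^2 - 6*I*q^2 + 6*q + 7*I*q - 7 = (q - 1)*(q + 7)*(-I*q + 1)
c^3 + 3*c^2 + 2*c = c*(c + 1)*(c + 2)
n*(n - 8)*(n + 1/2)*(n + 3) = n^4 - 9*n^3/2 - 53*n^2/2 - 12*n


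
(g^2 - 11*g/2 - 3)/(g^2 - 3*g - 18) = (g + 1/2)/(g + 3)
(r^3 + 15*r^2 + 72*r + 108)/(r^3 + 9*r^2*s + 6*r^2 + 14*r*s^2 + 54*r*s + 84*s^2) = (r^2 + 9*r + 18)/(r^2 + 9*r*s + 14*s^2)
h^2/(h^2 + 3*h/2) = 2*h/(2*h + 3)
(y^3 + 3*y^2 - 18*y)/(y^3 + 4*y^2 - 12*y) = (y - 3)/(y - 2)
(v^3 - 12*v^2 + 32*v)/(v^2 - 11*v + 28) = v*(v - 8)/(v - 7)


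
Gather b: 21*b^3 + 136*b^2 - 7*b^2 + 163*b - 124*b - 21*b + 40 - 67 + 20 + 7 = 21*b^3 + 129*b^2 + 18*b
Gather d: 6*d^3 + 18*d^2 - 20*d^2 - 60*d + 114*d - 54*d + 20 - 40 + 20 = 6*d^3 - 2*d^2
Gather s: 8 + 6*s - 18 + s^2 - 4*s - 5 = s^2 + 2*s - 15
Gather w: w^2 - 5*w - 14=w^2 - 5*w - 14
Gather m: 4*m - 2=4*m - 2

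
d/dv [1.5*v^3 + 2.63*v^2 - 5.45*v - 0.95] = 4.5*v^2 + 5.26*v - 5.45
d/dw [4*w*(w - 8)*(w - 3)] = 12*w^2 - 88*w + 96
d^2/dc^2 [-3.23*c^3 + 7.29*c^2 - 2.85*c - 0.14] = 14.58 - 19.38*c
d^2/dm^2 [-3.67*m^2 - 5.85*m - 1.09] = -7.34000000000000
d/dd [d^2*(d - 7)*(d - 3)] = 2*d*(2*d^2 - 15*d + 21)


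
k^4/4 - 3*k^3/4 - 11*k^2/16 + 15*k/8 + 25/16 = (k/4 + 1/4)*(k - 5/2)^2*(k + 1)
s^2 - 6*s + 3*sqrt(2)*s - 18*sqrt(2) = (s - 6)*(s + 3*sqrt(2))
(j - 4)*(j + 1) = j^2 - 3*j - 4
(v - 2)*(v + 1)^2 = v^3 - 3*v - 2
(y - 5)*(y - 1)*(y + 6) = y^3 - 31*y + 30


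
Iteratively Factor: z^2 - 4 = (z + 2)*(z - 2)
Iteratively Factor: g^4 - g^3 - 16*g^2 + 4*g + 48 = (g + 2)*(g^3 - 3*g^2 - 10*g + 24) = (g - 2)*(g + 2)*(g^2 - g - 12) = (g - 2)*(g + 2)*(g + 3)*(g - 4)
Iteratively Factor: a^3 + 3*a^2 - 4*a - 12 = (a + 2)*(a^2 + a - 6) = (a - 2)*(a + 2)*(a + 3)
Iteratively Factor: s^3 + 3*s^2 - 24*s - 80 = (s + 4)*(s^2 - s - 20) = (s + 4)^2*(s - 5)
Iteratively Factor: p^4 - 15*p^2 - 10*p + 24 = (p + 3)*(p^3 - 3*p^2 - 6*p + 8) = (p - 4)*(p + 3)*(p^2 + p - 2) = (p - 4)*(p - 1)*(p + 3)*(p + 2)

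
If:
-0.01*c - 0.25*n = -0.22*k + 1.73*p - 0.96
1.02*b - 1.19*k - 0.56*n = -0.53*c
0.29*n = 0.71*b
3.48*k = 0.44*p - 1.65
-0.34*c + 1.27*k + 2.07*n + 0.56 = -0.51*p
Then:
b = -0.13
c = -0.99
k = -0.40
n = -0.32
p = 0.56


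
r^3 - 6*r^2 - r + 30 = (r - 5)*(r - 3)*(r + 2)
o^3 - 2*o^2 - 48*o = o*(o - 8)*(o + 6)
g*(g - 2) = g^2 - 2*g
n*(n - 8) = n^2 - 8*n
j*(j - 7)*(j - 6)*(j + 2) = j^4 - 11*j^3 + 16*j^2 + 84*j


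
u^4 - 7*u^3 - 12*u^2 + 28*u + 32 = (u - 8)*(u - 2)*(u + 1)*(u + 2)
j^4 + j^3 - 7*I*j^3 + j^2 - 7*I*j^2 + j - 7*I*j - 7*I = (j - 7*I)*(j - I)*(-I*j + 1)*(I*j + I)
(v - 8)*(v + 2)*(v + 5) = v^3 - v^2 - 46*v - 80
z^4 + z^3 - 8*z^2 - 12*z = z*(z - 3)*(z + 2)^2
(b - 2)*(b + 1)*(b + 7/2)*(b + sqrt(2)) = b^4 + sqrt(2)*b^3 + 5*b^3/2 - 11*b^2/2 + 5*sqrt(2)*b^2/2 - 11*sqrt(2)*b/2 - 7*b - 7*sqrt(2)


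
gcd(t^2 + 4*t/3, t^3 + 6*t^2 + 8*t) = t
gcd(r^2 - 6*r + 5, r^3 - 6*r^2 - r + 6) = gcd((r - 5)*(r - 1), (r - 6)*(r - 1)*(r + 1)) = r - 1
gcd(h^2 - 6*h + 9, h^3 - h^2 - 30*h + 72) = h - 3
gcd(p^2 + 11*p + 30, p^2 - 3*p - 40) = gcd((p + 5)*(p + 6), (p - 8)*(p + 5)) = p + 5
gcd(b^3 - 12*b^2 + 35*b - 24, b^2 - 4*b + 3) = b^2 - 4*b + 3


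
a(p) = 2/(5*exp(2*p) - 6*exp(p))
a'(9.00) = 0.00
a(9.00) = 0.00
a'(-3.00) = 6.68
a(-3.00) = -6.98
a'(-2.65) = 4.70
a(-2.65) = -5.01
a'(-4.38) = 26.61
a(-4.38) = -26.89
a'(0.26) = -45.76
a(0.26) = 3.18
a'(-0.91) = 0.62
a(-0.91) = -1.25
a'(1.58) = -0.05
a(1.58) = 0.02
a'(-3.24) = 8.50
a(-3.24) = -8.80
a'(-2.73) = 5.09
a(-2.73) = -5.40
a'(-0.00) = -8.00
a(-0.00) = -2.00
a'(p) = 2*(-10*exp(2*p) + 6*exp(p))/(5*exp(2*p) - 6*exp(p))^2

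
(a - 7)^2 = a^2 - 14*a + 49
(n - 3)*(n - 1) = n^2 - 4*n + 3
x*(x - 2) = x^2 - 2*x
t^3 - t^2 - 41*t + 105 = (t - 5)*(t - 3)*(t + 7)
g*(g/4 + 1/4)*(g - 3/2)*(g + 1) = g^4/4 + g^3/8 - g^2/2 - 3*g/8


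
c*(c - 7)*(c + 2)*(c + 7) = c^4 + 2*c^3 - 49*c^2 - 98*c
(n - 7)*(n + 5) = n^2 - 2*n - 35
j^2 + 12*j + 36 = (j + 6)^2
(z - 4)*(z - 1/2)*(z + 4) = z^3 - z^2/2 - 16*z + 8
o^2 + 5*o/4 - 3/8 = (o - 1/4)*(o + 3/2)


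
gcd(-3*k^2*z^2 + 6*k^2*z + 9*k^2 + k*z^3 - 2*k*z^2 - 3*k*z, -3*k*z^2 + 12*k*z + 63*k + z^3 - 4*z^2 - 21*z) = -3*k + z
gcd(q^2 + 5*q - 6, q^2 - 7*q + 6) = q - 1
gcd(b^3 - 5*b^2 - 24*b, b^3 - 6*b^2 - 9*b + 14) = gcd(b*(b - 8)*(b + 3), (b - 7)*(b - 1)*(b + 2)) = 1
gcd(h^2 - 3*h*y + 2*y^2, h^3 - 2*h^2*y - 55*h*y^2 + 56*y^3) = -h + y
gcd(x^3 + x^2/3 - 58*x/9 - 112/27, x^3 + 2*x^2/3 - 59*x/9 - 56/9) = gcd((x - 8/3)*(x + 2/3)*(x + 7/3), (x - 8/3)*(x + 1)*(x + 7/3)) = x^2 - x/3 - 56/9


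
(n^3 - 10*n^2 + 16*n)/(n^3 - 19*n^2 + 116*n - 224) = n*(n - 2)/(n^2 - 11*n + 28)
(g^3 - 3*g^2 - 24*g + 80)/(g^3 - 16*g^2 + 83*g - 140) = (g^2 + g - 20)/(g^2 - 12*g + 35)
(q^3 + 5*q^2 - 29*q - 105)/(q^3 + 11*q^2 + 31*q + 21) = (q - 5)/(q + 1)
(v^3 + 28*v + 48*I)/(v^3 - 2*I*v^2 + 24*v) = (v + 2*I)/v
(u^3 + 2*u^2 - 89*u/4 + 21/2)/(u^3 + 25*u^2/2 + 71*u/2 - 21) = (u - 7/2)/(u + 7)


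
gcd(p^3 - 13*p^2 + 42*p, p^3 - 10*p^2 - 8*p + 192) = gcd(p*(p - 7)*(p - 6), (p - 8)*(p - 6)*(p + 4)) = p - 6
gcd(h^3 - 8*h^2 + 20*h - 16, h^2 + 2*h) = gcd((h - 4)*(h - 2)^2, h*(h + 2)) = 1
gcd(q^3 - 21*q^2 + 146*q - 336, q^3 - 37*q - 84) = q - 7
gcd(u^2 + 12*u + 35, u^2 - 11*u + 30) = 1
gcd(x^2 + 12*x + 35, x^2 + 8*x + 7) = x + 7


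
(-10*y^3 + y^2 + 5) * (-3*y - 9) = 30*y^4 + 87*y^3 - 9*y^2 - 15*y - 45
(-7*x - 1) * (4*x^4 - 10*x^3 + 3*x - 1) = -28*x^5 + 66*x^4 + 10*x^3 - 21*x^2 + 4*x + 1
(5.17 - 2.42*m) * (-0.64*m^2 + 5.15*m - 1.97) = 1.5488*m^3 - 15.7718*m^2 + 31.3929*m - 10.1849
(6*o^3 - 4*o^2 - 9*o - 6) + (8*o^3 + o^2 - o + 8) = 14*o^3 - 3*o^2 - 10*o + 2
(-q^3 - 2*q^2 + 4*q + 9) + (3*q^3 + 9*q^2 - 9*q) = 2*q^3 + 7*q^2 - 5*q + 9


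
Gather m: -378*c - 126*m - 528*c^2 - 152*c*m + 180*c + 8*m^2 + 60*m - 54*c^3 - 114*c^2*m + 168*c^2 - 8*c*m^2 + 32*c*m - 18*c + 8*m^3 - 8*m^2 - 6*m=-54*c^3 - 360*c^2 - 8*c*m^2 - 216*c + 8*m^3 + m*(-114*c^2 - 120*c - 72)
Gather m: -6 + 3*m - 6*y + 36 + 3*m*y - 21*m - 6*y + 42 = m*(3*y - 18) - 12*y + 72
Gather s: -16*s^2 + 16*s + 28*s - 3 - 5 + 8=-16*s^2 + 44*s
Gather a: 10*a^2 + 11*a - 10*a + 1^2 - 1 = 10*a^2 + a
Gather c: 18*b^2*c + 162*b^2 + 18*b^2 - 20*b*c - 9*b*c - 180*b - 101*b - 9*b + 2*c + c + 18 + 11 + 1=180*b^2 - 290*b + c*(18*b^2 - 29*b + 3) + 30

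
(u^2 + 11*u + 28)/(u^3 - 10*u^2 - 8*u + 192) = (u + 7)/(u^2 - 14*u + 48)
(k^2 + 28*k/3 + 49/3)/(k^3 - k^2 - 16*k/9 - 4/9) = 3*(3*k^2 + 28*k + 49)/(9*k^3 - 9*k^2 - 16*k - 4)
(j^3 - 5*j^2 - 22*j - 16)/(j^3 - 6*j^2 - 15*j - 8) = (j + 2)/(j + 1)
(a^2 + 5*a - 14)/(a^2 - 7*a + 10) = (a + 7)/(a - 5)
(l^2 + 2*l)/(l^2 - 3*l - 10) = l/(l - 5)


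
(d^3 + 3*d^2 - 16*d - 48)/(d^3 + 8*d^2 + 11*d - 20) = (d^2 - d - 12)/(d^2 + 4*d - 5)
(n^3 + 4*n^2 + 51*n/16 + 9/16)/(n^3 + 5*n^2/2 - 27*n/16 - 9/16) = (4*n + 3)/(4*n - 3)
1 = 1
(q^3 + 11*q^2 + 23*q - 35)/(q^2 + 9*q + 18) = (q^3 + 11*q^2 + 23*q - 35)/(q^2 + 9*q + 18)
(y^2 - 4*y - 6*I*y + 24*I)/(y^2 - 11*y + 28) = (y - 6*I)/(y - 7)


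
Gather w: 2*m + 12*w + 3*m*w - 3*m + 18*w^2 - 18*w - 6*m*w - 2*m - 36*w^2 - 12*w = -3*m - 18*w^2 + w*(-3*m - 18)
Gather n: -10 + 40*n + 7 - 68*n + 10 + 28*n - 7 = 0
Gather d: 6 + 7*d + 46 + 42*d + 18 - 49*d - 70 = 0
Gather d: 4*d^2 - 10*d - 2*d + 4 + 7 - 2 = 4*d^2 - 12*d + 9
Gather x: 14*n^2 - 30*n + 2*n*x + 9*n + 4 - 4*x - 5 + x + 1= 14*n^2 - 21*n + x*(2*n - 3)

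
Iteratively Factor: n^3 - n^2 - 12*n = (n - 4)*(n^2 + 3*n) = n*(n - 4)*(n + 3)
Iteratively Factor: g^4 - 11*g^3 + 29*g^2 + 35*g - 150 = (g + 2)*(g^3 - 13*g^2 + 55*g - 75) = (g - 5)*(g + 2)*(g^2 - 8*g + 15) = (g - 5)^2*(g + 2)*(g - 3)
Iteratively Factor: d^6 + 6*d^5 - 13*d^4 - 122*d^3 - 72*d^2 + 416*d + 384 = (d - 4)*(d^5 + 10*d^4 + 27*d^3 - 14*d^2 - 128*d - 96) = (d - 4)*(d + 1)*(d^4 + 9*d^3 + 18*d^2 - 32*d - 96) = (d - 4)*(d + 1)*(d + 4)*(d^3 + 5*d^2 - 2*d - 24) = (d - 4)*(d - 2)*(d + 1)*(d + 4)*(d^2 + 7*d + 12) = (d - 4)*(d - 2)*(d + 1)*(d + 4)^2*(d + 3)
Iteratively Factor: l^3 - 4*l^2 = (l)*(l^2 - 4*l) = l^2*(l - 4)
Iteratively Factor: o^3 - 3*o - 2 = (o - 2)*(o^2 + 2*o + 1) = (o - 2)*(o + 1)*(o + 1)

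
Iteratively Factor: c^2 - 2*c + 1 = (c - 1)*(c - 1)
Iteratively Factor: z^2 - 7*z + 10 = (z - 2)*(z - 5)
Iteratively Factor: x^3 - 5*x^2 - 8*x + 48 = (x - 4)*(x^2 - x - 12) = (x - 4)^2*(x + 3)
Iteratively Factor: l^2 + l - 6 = (l - 2)*(l + 3)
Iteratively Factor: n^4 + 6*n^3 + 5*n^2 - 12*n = (n + 4)*(n^3 + 2*n^2 - 3*n) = (n - 1)*(n + 4)*(n^2 + 3*n) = (n - 1)*(n + 3)*(n + 4)*(n)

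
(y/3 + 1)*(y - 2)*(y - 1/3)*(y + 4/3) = y^4/3 + 2*y^3/3 - 49*y^2/27 - 58*y/27 + 8/9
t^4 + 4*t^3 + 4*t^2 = t^2*(t + 2)^2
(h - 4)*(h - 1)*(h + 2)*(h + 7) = h^4 + 4*h^3 - 27*h^2 - 34*h + 56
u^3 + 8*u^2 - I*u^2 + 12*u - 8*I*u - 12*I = (u + 2)*(u + 6)*(u - I)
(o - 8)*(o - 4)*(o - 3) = o^3 - 15*o^2 + 68*o - 96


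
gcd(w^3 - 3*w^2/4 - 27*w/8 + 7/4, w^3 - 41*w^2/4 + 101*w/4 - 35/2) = w - 2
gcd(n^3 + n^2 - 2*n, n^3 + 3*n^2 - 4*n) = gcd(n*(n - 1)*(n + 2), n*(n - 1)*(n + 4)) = n^2 - n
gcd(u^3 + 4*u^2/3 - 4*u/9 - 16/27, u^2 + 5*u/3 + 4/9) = u + 4/3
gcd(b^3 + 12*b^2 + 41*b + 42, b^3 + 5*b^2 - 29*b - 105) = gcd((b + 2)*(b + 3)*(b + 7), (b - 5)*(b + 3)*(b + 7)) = b^2 + 10*b + 21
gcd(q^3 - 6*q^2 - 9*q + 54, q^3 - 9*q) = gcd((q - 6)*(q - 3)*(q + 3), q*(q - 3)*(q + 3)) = q^2 - 9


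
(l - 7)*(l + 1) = l^2 - 6*l - 7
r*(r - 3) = r^2 - 3*r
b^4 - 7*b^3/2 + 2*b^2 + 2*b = b*(b - 2)^2*(b + 1/2)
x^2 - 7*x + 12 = (x - 4)*(x - 3)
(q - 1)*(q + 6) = q^2 + 5*q - 6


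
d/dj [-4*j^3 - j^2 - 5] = 2*j*(-6*j - 1)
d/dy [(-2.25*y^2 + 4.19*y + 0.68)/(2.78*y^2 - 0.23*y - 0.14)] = (-11.1307*y^2 - 3.1508*y - 0.4302)/(7.7284*y^4 - 1.2788*y^3 - 0.7255*y^2 + 0.0644*y + 0.0196)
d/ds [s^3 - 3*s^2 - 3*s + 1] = 3*s^2 - 6*s - 3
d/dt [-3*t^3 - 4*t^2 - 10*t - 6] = -9*t^2 - 8*t - 10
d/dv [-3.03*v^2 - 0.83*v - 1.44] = -6.06*v - 0.83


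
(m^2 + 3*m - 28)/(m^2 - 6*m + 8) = (m + 7)/(m - 2)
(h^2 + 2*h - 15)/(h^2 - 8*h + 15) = (h + 5)/(h - 5)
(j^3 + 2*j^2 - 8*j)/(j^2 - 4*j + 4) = j*(j + 4)/(j - 2)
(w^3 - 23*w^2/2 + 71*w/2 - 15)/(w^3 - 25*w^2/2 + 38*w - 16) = (w^2 - 11*w + 30)/(w^2 - 12*w + 32)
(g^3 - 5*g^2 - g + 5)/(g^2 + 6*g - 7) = (g^2 - 4*g - 5)/(g + 7)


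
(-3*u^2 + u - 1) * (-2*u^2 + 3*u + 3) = 6*u^4 - 11*u^3 - 4*u^2 - 3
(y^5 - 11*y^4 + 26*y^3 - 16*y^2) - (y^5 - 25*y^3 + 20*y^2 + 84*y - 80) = -11*y^4 + 51*y^3 - 36*y^2 - 84*y + 80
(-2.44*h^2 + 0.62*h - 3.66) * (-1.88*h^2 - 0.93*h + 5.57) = 4.5872*h^4 + 1.1036*h^3 - 7.2866*h^2 + 6.8572*h - 20.3862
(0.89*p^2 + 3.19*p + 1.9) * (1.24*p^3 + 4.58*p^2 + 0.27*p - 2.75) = 1.1036*p^5 + 8.0318*p^4 + 17.2065*p^3 + 7.1158*p^2 - 8.2595*p - 5.225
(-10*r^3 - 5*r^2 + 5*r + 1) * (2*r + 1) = -20*r^4 - 20*r^3 + 5*r^2 + 7*r + 1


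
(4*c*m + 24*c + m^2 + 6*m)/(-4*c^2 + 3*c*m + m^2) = (-m - 6)/(c - m)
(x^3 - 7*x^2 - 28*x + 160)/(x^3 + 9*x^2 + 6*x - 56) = (x^3 - 7*x^2 - 28*x + 160)/(x^3 + 9*x^2 + 6*x - 56)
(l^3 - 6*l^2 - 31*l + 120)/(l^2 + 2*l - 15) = l - 8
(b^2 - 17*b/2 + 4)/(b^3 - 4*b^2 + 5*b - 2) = (b^2 - 17*b/2 + 4)/(b^3 - 4*b^2 + 5*b - 2)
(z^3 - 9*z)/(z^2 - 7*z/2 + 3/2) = 2*z*(z + 3)/(2*z - 1)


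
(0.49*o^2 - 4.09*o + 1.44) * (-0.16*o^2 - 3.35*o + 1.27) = -0.0784*o^4 - 0.9871*o^3 + 14.0934*o^2 - 10.0183*o + 1.8288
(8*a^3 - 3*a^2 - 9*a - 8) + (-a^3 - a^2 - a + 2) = 7*a^3 - 4*a^2 - 10*a - 6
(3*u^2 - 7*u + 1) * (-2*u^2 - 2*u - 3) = -6*u^4 + 8*u^3 + 3*u^2 + 19*u - 3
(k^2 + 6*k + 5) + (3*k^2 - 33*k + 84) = 4*k^2 - 27*k + 89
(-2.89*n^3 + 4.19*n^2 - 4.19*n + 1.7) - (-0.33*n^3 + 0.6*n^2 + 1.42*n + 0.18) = -2.56*n^3 + 3.59*n^2 - 5.61*n + 1.52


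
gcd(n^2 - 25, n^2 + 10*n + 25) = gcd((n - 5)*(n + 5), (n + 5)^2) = n + 5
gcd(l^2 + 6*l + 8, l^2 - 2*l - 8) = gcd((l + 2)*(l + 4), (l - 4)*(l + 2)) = l + 2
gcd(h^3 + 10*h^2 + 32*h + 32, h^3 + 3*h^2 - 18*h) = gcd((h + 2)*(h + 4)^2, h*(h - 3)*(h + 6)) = 1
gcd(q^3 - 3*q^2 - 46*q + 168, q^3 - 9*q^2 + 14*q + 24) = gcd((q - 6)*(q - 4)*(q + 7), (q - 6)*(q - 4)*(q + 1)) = q^2 - 10*q + 24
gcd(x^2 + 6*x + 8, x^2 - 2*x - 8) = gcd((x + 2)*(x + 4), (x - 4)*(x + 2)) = x + 2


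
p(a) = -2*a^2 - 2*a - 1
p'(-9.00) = 34.00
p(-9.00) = -145.00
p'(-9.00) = 34.00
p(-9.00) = -145.00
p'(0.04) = -2.16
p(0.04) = -1.08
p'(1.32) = -7.28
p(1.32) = -7.12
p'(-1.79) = 5.16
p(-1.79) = -3.83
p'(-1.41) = 3.64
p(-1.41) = -2.16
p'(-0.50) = 0.00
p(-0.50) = -0.50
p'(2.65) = -12.60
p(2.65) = -20.34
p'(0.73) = -4.92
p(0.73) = -3.53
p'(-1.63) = 4.52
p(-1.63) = -3.05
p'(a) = -4*a - 2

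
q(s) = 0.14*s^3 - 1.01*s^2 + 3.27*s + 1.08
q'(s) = 0.42*s^2 - 2.02*s + 3.27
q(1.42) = 4.09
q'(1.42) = 1.25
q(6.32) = 16.75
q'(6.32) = 7.28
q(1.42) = 4.09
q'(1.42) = 1.25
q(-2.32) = -13.69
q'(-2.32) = 10.22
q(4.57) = 8.29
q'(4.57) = 2.81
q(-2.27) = -13.18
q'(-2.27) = 10.02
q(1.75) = 4.46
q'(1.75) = 1.02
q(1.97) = 4.67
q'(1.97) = 0.92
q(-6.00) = -85.14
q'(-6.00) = 30.51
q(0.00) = 1.08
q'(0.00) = 3.27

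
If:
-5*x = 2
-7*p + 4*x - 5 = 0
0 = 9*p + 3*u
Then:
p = -33/35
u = 99/35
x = -2/5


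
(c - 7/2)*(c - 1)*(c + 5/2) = c^3 - 2*c^2 - 31*c/4 + 35/4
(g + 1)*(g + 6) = g^2 + 7*g + 6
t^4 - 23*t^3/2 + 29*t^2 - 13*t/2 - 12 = (t - 8)*(t - 3)*(t - 1)*(t + 1/2)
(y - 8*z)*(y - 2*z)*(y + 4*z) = y^3 - 6*y^2*z - 24*y*z^2 + 64*z^3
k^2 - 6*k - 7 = (k - 7)*(k + 1)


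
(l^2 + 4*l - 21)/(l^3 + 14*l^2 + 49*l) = (l - 3)/(l*(l + 7))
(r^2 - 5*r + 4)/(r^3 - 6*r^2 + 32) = (r - 1)/(r^2 - 2*r - 8)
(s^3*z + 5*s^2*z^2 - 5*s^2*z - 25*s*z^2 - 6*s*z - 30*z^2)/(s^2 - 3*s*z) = z*(s^3 + 5*s^2*z - 5*s^2 - 25*s*z - 6*s - 30*z)/(s*(s - 3*z))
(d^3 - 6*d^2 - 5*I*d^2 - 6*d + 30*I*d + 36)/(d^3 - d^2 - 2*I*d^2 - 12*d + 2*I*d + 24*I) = (d^2 - 3*d*(2 + I) + 18*I)/(d^2 - d - 12)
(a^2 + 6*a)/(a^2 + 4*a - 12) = a/(a - 2)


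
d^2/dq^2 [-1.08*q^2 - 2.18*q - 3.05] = -2.16000000000000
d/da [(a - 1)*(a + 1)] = 2*a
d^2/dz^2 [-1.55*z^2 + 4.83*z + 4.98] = -3.10000000000000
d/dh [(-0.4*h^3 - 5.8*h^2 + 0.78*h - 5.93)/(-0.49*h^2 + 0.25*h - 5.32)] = (0.196*h^4 - 0.2*h^3 + 5.3162*h^2 + 55.9006*h - 2.6671)/(0.2401*h^4 - 0.245*h^3 + 5.2761*h^2 - 2.66*h + 28.3024)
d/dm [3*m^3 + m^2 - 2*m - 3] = 9*m^2 + 2*m - 2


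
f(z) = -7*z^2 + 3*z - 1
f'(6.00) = -81.00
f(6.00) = -235.00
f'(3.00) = -39.00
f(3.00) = -55.00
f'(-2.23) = 34.22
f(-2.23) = -42.50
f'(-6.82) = 98.48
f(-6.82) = -347.05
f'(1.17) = -13.38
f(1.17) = -7.07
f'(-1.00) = 17.00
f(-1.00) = -11.00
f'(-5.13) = 74.82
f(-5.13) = -200.61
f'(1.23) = -14.22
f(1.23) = -7.90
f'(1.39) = -16.46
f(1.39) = -10.35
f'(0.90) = -9.60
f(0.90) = -3.97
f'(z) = 3 - 14*z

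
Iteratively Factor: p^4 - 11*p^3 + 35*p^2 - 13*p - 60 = (p + 1)*(p^3 - 12*p^2 + 47*p - 60) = (p - 5)*(p + 1)*(p^2 - 7*p + 12) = (p - 5)*(p - 4)*(p + 1)*(p - 3)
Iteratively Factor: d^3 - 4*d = (d + 2)*(d^2 - 2*d) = (d - 2)*(d + 2)*(d)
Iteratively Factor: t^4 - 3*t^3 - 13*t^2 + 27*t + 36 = (t - 3)*(t^3 - 13*t - 12) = (t - 3)*(t + 1)*(t^2 - t - 12) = (t - 3)*(t + 1)*(t + 3)*(t - 4)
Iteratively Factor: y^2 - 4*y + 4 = (y - 2)*(y - 2)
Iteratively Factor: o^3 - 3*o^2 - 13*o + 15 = (o + 3)*(o^2 - 6*o + 5) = (o - 1)*(o + 3)*(o - 5)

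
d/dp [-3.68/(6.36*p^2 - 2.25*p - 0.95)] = (46.8096*p - 8.28)/(-6.36*p^2 + 2.25*p + 0.95)^2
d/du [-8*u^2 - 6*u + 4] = -16*u - 6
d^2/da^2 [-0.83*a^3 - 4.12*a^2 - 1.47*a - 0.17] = -4.98*a - 8.24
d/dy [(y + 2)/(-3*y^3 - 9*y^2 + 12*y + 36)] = (2*y + 1)/(3*(y^4 + 2*y^3 - 11*y^2 - 12*y + 36))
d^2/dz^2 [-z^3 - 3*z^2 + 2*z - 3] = -6*z - 6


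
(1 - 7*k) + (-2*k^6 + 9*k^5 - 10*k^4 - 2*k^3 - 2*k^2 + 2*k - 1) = -2*k^6 + 9*k^5 - 10*k^4 - 2*k^3 - 2*k^2 - 5*k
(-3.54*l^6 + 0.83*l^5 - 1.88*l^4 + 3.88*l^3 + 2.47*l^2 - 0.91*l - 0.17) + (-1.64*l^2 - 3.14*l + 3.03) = -3.54*l^6 + 0.83*l^5 - 1.88*l^4 + 3.88*l^3 + 0.83*l^2 - 4.05*l + 2.86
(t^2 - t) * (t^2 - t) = t^4 - 2*t^3 + t^2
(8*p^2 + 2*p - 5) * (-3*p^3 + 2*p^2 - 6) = -24*p^5 + 10*p^4 + 19*p^3 - 58*p^2 - 12*p + 30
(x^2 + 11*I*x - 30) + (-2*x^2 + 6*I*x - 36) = -x^2 + 17*I*x - 66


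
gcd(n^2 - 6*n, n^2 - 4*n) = n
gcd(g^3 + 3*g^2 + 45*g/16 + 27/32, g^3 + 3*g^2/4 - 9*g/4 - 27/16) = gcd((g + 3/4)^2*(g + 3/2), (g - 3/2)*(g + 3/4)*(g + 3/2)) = g^2 + 9*g/4 + 9/8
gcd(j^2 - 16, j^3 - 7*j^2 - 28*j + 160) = j - 4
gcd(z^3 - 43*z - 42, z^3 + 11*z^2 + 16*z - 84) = z + 6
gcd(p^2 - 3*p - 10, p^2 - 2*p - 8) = p + 2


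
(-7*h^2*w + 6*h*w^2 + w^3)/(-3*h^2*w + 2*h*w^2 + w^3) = (7*h + w)/(3*h + w)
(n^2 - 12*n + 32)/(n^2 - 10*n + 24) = (n - 8)/(n - 6)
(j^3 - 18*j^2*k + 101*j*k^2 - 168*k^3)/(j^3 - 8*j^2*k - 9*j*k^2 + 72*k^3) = (j - 7*k)/(j + 3*k)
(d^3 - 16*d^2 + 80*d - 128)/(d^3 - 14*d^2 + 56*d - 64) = (d - 4)/(d - 2)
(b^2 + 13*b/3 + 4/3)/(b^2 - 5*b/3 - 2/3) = (b + 4)/(b - 2)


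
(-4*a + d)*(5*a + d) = -20*a^2 + a*d + d^2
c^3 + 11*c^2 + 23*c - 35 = (c - 1)*(c + 5)*(c + 7)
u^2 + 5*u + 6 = (u + 2)*(u + 3)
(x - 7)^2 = x^2 - 14*x + 49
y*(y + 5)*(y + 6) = y^3 + 11*y^2 + 30*y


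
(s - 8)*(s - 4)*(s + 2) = s^3 - 10*s^2 + 8*s + 64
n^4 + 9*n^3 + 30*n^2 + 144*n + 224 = (n + 2)*(n + 7)*(n - 4*I)*(n + 4*I)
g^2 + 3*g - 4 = (g - 1)*(g + 4)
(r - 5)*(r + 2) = r^2 - 3*r - 10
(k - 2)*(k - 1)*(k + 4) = k^3 + k^2 - 10*k + 8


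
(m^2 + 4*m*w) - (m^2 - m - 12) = 4*m*w + m + 12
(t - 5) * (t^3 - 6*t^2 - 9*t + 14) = t^4 - 11*t^3 + 21*t^2 + 59*t - 70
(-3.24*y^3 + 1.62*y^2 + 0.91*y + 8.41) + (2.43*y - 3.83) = -3.24*y^3 + 1.62*y^2 + 3.34*y + 4.58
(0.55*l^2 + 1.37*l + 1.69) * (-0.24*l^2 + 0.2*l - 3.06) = -0.132*l^4 - 0.2188*l^3 - 1.8146*l^2 - 3.8542*l - 5.1714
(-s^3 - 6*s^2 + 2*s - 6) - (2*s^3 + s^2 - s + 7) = -3*s^3 - 7*s^2 + 3*s - 13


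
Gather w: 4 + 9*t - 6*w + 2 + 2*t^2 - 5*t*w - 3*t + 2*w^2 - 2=2*t^2 + 6*t + 2*w^2 + w*(-5*t - 6) + 4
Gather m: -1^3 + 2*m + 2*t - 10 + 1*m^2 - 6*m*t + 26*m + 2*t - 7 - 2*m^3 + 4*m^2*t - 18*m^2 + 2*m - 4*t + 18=-2*m^3 + m^2*(4*t - 17) + m*(30 - 6*t)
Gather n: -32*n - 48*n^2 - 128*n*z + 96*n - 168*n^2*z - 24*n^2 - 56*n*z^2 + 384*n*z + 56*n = n^2*(-168*z - 72) + n*(-56*z^2 + 256*z + 120)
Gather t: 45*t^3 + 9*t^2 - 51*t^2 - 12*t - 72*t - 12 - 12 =45*t^3 - 42*t^2 - 84*t - 24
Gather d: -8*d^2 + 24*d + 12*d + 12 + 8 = -8*d^2 + 36*d + 20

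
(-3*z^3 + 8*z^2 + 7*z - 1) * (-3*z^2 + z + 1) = 9*z^5 - 27*z^4 - 16*z^3 + 18*z^2 + 6*z - 1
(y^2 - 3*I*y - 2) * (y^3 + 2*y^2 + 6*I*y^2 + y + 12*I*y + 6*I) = y^5 + 2*y^4 + 3*I*y^4 + 17*y^3 + 6*I*y^3 + 32*y^2 - 9*I*y^2 + 16*y - 24*I*y - 12*I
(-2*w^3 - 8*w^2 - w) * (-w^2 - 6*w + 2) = 2*w^5 + 20*w^4 + 45*w^3 - 10*w^2 - 2*w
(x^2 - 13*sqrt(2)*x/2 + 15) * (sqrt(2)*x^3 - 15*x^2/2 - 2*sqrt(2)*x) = sqrt(2)*x^5 - 41*x^4/2 + 247*sqrt(2)*x^3/4 - 173*x^2/2 - 30*sqrt(2)*x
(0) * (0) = 0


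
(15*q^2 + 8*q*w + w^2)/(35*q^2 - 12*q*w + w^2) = (15*q^2 + 8*q*w + w^2)/(35*q^2 - 12*q*w + w^2)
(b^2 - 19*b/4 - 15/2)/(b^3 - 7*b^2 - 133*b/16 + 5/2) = 4*(b - 6)/(4*b^2 - 33*b + 8)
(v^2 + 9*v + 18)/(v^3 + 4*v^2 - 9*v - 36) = (v + 6)/(v^2 + v - 12)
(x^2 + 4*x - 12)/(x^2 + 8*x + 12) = (x - 2)/(x + 2)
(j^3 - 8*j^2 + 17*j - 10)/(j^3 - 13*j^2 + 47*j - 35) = (j - 2)/(j - 7)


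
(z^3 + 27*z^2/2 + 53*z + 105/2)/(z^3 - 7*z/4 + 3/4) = 2*(z^2 + 12*z + 35)/(2*z^2 - 3*z + 1)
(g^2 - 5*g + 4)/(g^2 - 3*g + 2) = (g - 4)/(g - 2)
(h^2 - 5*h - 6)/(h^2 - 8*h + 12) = (h + 1)/(h - 2)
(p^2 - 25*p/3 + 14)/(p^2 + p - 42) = (p - 7/3)/(p + 7)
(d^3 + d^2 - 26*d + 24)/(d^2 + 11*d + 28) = (d^3 + d^2 - 26*d + 24)/(d^2 + 11*d + 28)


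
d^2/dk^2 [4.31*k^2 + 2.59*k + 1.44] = 8.62000000000000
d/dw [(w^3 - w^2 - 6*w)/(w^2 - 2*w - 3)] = (w^2 + 2*w + 2)/(w^2 + 2*w + 1)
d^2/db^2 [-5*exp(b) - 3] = -5*exp(b)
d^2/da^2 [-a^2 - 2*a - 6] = -2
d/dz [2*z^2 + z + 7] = 4*z + 1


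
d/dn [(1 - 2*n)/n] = -1/n^2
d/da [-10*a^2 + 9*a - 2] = 9 - 20*a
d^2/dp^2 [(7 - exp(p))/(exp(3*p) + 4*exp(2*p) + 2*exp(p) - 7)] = (-4*exp(6*p) + 51*exp(5*p) + 300*exp(4*p) + 393*exp(3*p) + 441*exp(2*p) + 798*exp(p) + 49)*exp(p)/(exp(9*p) + 12*exp(8*p) + 54*exp(7*p) + 91*exp(6*p) - 60*exp(5*p) - 372*exp(4*p) - 181*exp(3*p) + 504*exp(2*p) + 294*exp(p) - 343)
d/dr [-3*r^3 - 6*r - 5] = -9*r^2 - 6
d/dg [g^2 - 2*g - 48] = 2*g - 2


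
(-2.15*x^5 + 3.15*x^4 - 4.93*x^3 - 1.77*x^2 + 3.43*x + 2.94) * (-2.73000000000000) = 5.8695*x^5 - 8.5995*x^4 + 13.4589*x^3 + 4.8321*x^2 - 9.3639*x - 8.0262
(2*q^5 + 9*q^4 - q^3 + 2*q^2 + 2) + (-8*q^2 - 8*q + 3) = 2*q^5 + 9*q^4 - q^3 - 6*q^2 - 8*q + 5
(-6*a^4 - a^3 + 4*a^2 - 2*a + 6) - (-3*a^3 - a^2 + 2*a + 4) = -6*a^4 + 2*a^3 + 5*a^2 - 4*a + 2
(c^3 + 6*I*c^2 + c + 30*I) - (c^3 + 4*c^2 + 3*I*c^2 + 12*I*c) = -4*c^2 + 3*I*c^2 + c - 12*I*c + 30*I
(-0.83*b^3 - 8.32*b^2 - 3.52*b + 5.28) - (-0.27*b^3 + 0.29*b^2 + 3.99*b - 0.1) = -0.56*b^3 - 8.61*b^2 - 7.51*b + 5.38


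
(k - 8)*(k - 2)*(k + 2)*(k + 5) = k^4 - 3*k^3 - 44*k^2 + 12*k + 160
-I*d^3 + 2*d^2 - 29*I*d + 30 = (d - 5*I)*(d + 6*I)*(-I*d + 1)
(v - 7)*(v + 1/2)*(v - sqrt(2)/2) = v^3 - 13*v^2/2 - sqrt(2)*v^2/2 - 7*v/2 + 13*sqrt(2)*v/4 + 7*sqrt(2)/4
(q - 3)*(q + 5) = q^2 + 2*q - 15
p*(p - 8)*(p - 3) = p^3 - 11*p^2 + 24*p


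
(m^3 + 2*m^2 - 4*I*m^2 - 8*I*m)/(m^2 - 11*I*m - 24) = m*(-m^2 - 2*m + 4*I*m + 8*I)/(-m^2 + 11*I*m + 24)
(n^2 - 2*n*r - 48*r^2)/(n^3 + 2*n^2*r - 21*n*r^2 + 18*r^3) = (n - 8*r)/(n^2 - 4*n*r + 3*r^2)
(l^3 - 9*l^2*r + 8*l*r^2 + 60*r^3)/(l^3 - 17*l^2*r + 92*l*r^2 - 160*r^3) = (l^2 - 4*l*r - 12*r^2)/(l^2 - 12*l*r + 32*r^2)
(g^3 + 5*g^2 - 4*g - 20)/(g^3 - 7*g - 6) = (g^2 + 3*g - 10)/(g^2 - 2*g - 3)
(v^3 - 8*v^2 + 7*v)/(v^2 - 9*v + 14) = v*(v - 1)/(v - 2)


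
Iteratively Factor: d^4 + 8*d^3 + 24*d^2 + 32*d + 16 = (d + 2)*(d^3 + 6*d^2 + 12*d + 8) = (d + 2)^2*(d^2 + 4*d + 4) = (d + 2)^3*(d + 2)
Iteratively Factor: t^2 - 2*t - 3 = (t + 1)*(t - 3)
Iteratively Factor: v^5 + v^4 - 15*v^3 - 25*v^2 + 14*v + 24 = (v + 2)*(v^4 - v^3 - 13*v^2 + v + 12) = (v - 1)*(v + 2)*(v^3 - 13*v - 12) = (v - 1)*(v + 2)*(v + 3)*(v^2 - 3*v - 4) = (v - 4)*(v - 1)*(v + 2)*(v + 3)*(v + 1)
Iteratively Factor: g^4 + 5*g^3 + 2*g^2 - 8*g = (g + 4)*(g^3 + g^2 - 2*g) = (g + 2)*(g + 4)*(g^2 - g) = (g - 1)*(g + 2)*(g + 4)*(g)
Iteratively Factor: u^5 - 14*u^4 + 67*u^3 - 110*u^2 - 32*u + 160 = (u - 5)*(u^4 - 9*u^3 + 22*u^2 - 32) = (u - 5)*(u - 2)*(u^3 - 7*u^2 + 8*u + 16) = (u - 5)*(u - 2)*(u + 1)*(u^2 - 8*u + 16) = (u - 5)*(u - 4)*(u - 2)*(u + 1)*(u - 4)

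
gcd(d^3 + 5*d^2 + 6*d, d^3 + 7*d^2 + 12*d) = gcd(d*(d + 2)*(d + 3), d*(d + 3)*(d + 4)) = d^2 + 3*d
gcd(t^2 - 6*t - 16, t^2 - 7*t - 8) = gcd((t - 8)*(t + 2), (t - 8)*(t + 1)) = t - 8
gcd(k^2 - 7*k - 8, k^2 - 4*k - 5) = k + 1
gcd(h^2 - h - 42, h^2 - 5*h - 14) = h - 7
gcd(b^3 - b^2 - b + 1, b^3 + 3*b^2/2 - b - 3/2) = b^2 - 1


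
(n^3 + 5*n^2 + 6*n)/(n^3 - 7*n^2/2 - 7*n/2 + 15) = 2*n*(n + 3)/(2*n^2 - 11*n + 15)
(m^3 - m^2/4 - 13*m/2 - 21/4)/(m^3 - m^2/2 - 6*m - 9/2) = (4*m + 7)/(2*(2*m + 3))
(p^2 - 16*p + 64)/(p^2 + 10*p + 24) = (p^2 - 16*p + 64)/(p^2 + 10*p + 24)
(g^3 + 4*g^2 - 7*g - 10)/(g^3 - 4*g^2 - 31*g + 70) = (g + 1)/(g - 7)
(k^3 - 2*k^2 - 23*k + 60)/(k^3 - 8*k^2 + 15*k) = (k^2 + k - 20)/(k*(k - 5))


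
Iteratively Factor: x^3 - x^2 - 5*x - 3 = (x + 1)*(x^2 - 2*x - 3) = (x - 3)*(x + 1)*(x + 1)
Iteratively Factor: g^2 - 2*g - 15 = (g - 5)*(g + 3)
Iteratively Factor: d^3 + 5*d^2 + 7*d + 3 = (d + 1)*(d^2 + 4*d + 3) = (d + 1)*(d + 3)*(d + 1)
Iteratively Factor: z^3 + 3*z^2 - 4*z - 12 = (z + 2)*(z^2 + z - 6) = (z - 2)*(z + 2)*(z + 3)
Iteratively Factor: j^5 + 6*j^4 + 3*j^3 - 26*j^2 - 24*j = (j + 4)*(j^4 + 2*j^3 - 5*j^2 - 6*j) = (j - 2)*(j + 4)*(j^3 + 4*j^2 + 3*j) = (j - 2)*(j + 3)*(j + 4)*(j^2 + j) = (j - 2)*(j + 1)*(j + 3)*(j + 4)*(j)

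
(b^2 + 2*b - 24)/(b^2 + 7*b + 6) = (b - 4)/(b + 1)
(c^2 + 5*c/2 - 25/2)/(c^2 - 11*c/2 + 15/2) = (c + 5)/(c - 3)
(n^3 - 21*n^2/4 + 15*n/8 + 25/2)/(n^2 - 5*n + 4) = (8*n^2 - 10*n - 25)/(8*(n - 1))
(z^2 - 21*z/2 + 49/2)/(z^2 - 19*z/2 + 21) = (z - 7)/(z - 6)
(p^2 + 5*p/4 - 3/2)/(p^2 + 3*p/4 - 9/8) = 2*(p + 2)/(2*p + 3)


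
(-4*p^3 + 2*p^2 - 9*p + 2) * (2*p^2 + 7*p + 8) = -8*p^5 - 24*p^4 - 36*p^3 - 43*p^2 - 58*p + 16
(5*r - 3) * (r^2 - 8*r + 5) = 5*r^3 - 43*r^2 + 49*r - 15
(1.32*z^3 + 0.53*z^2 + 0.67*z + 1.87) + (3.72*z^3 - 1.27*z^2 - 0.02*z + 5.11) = 5.04*z^3 - 0.74*z^2 + 0.65*z + 6.98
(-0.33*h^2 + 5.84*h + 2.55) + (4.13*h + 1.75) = -0.33*h^2 + 9.97*h + 4.3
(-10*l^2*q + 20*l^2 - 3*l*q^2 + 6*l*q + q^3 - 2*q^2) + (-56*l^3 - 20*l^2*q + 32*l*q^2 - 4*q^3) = -56*l^3 - 30*l^2*q + 20*l^2 + 29*l*q^2 + 6*l*q - 3*q^3 - 2*q^2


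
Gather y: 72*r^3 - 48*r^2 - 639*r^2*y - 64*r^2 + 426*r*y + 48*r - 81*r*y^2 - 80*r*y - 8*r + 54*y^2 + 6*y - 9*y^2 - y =72*r^3 - 112*r^2 + 40*r + y^2*(45 - 81*r) + y*(-639*r^2 + 346*r + 5)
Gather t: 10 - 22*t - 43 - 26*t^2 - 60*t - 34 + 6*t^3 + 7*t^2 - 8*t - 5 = 6*t^3 - 19*t^2 - 90*t - 72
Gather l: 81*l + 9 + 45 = 81*l + 54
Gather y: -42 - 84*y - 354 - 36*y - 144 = -120*y - 540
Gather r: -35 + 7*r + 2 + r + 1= 8*r - 32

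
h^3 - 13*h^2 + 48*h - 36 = (h - 6)^2*(h - 1)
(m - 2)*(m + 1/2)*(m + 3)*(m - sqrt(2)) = m^4 - sqrt(2)*m^3 + 3*m^3/2 - 11*m^2/2 - 3*sqrt(2)*m^2/2 - 3*m + 11*sqrt(2)*m/2 + 3*sqrt(2)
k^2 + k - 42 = (k - 6)*(k + 7)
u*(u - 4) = u^2 - 4*u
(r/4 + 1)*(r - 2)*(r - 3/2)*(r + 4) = r^4/4 + 9*r^3/8 - 9*r^2/4 - 8*r + 12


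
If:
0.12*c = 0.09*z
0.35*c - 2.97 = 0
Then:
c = 8.49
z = 11.31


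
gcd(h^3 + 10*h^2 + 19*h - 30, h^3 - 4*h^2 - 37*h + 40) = h^2 + 4*h - 5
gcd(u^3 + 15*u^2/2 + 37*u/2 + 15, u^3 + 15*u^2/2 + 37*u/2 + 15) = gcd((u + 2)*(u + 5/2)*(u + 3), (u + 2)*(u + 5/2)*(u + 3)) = u^3 + 15*u^2/2 + 37*u/2 + 15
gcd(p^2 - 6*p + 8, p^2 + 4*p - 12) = p - 2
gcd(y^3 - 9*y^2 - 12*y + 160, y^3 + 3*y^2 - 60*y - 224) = y^2 - 4*y - 32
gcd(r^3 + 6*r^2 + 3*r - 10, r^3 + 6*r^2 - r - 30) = r + 5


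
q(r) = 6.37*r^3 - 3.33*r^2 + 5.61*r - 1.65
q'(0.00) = 5.61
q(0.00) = -1.65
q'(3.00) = 157.62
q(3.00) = 157.20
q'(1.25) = 27.14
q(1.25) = 12.60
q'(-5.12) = 540.67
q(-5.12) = -972.63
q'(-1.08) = 35.09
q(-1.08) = -19.62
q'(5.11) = 470.58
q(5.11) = 790.03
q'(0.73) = 10.93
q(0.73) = 3.15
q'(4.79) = 412.17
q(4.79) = 648.90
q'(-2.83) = 177.51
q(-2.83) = -188.57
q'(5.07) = 463.06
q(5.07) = 771.36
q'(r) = 19.11*r^2 - 6.66*r + 5.61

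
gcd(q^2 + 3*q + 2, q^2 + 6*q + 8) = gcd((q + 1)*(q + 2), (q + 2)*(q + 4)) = q + 2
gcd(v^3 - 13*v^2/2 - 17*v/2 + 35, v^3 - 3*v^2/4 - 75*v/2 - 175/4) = v - 7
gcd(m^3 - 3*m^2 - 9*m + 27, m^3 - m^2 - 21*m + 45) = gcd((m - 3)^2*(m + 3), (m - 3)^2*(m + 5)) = m^2 - 6*m + 9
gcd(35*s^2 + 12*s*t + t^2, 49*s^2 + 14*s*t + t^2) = 7*s + t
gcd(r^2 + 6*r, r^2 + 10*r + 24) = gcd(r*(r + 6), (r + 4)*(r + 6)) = r + 6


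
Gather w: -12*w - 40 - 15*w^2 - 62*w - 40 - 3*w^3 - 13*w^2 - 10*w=-3*w^3 - 28*w^2 - 84*w - 80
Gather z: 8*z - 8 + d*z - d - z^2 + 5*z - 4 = -d - z^2 + z*(d + 13) - 12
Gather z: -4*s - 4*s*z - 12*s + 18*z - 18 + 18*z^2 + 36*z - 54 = -16*s + 18*z^2 + z*(54 - 4*s) - 72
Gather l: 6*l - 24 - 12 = 6*l - 36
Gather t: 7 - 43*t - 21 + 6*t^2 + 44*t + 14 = 6*t^2 + t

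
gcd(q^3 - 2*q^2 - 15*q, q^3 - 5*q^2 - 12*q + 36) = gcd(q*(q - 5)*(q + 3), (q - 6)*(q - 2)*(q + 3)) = q + 3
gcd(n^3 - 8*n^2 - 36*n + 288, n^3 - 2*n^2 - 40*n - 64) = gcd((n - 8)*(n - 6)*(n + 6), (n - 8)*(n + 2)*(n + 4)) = n - 8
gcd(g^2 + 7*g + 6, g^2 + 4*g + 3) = g + 1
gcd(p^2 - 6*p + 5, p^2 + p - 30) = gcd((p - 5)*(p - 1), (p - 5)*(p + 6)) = p - 5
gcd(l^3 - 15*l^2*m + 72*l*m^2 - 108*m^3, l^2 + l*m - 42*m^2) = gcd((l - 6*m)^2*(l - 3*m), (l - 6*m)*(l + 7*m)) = l - 6*m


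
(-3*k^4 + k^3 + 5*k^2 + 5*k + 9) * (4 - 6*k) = 18*k^5 - 18*k^4 - 26*k^3 - 10*k^2 - 34*k + 36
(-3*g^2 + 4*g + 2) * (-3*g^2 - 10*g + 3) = 9*g^4 + 18*g^3 - 55*g^2 - 8*g + 6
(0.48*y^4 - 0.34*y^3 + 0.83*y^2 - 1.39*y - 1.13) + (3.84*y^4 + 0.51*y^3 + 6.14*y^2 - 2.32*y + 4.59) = 4.32*y^4 + 0.17*y^3 + 6.97*y^2 - 3.71*y + 3.46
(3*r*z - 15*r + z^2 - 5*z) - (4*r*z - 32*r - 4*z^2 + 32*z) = -r*z + 17*r + 5*z^2 - 37*z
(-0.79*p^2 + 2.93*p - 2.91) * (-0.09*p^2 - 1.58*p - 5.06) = 0.0711*p^4 + 0.9845*p^3 - 0.370100000000001*p^2 - 10.228*p + 14.7246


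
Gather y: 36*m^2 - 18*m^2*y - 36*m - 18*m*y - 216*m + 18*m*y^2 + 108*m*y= 36*m^2 + 18*m*y^2 - 252*m + y*(-18*m^2 + 90*m)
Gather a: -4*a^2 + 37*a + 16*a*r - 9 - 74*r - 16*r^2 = -4*a^2 + a*(16*r + 37) - 16*r^2 - 74*r - 9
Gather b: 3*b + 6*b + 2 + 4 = 9*b + 6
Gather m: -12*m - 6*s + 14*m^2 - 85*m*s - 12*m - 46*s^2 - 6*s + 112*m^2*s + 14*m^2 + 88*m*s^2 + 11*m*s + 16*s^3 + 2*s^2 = m^2*(112*s + 28) + m*(88*s^2 - 74*s - 24) + 16*s^3 - 44*s^2 - 12*s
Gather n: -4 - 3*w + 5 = 1 - 3*w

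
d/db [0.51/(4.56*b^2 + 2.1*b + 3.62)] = (-4.6512*b - 1.071)/(4.56*b^2 + 2.1*b + 3.62)^2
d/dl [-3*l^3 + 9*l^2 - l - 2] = -9*l^2 + 18*l - 1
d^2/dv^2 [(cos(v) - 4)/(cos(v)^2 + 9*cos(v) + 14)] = (-9*(1 - cos(2*v))^2*cos(v)/4 + 25*(1 - cos(2*v))^2/4 - 854*cos(v) + 126*cos(2*v) + 93*cos(3*v)/2 + cos(5*v)/2 - 687)/((cos(v) + 2)^3*(cos(v) + 7)^3)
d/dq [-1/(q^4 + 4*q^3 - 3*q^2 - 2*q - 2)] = 2*(2*q^3 + 6*q^2 - 3*q - 1)/(-q^4 - 4*q^3 + 3*q^2 + 2*q + 2)^2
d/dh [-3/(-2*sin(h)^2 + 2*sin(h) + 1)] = 6*(-sin(2*h) + cos(h))/(2*sin(h) + cos(2*h))^2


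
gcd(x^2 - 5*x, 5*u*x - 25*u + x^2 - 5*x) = x - 5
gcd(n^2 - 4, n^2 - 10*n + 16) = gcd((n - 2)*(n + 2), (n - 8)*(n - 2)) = n - 2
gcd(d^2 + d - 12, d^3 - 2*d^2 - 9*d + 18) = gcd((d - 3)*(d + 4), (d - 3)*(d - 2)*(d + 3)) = d - 3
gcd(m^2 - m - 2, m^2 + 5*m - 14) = m - 2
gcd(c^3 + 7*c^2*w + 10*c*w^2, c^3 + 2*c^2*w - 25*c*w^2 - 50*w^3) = c^2 + 7*c*w + 10*w^2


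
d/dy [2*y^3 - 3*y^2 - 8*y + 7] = 6*y^2 - 6*y - 8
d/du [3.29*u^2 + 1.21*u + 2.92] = 6.58*u + 1.21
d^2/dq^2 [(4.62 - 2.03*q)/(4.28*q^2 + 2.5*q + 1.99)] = (-(2.03*q - 4.62)*(8.56*q + 2.5)*(17.12*q + 5.0) + (52.1304*q - 29.3972)*(4.28*q^2 + 2.5*q + 1.99))/(4.28*q^2 + 2.5*q + 1.99)^3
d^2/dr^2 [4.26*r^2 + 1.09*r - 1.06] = 8.52000000000000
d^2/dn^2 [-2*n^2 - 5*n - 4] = -4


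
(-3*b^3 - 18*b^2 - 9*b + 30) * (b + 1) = -3*b^4 - 21*b^3 - 27*b^2 + 21*b + 30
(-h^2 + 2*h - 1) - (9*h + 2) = -h^2 - 7*h - 3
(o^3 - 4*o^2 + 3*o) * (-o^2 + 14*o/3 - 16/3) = -o^5 + 26*o^4/3 - 27*o^3 + 106*o^2/3 - 16*o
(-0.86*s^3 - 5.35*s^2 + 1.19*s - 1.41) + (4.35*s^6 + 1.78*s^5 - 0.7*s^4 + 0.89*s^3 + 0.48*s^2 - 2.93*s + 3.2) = 4.35*s^6 + 1.78*s^5 - 0.7*s^4 + 0.03*s^3 - 4.87*s^2 - 1.74*s + 1.79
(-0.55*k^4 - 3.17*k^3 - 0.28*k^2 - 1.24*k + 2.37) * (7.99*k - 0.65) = -4.3945*k^5 - 24.9708*k^4 - 0.1767*k^3 - 9.7256*k^2 + 19.7423*k - 1.5405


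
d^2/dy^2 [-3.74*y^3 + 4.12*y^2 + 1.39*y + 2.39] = 8.24 - 22.44*y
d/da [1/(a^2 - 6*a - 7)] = 2*(3 - a)/(-a^2 + 6*a + 7)^2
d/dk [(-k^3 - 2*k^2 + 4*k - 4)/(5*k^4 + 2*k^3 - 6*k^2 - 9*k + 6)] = (5*k^6 + 20*k^5 - 50*k^4 + 82*k^3 + 48*k^2 - 72*k - 12)/(25*k^8 + 20*k^7 - 56*k^6 - 114*k^5 + 60*k^4 + 132*k^3 + 9*k^2 - 108*k + 36)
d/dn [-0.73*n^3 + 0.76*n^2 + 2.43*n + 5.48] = -2.19*n^2 + 1.52*n + 2.43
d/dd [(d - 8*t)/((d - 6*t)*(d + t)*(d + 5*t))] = 2*(-d^3 + 12*d^2*t - 139*t^3)/(d^6 - 62*d^4*t^2 - 60*d^3*t^3 + 961*d^2*t^4 + 1860*d*t^5 + 900*t^6)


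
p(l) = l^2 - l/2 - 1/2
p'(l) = 2*l - 1/2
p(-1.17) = 1.45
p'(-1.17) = -2.84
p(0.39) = -0.54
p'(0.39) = 0.28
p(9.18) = 79.18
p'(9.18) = 17.86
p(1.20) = 0.34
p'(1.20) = 1.90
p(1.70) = 1.54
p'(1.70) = 2.90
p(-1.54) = 2.64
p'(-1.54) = -3.58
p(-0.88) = 0.71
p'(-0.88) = -2.26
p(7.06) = 45.81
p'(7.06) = 13.62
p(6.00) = 32.50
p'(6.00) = 11.50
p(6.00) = 32.50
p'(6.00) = 11.50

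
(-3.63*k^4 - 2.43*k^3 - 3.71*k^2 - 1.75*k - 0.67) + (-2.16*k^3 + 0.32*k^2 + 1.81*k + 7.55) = -3.63*k^4 - 4.59*k^3 - 3.39*k^2 + 0.0600000000000001*k + 6.88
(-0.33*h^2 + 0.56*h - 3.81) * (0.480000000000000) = -0.1584*h^2 + 0.2688*h - 1.8288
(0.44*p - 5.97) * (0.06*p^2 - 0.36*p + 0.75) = 0.0264*p^3 - 0.5166*p^2 + 2.4792*p - 4.4775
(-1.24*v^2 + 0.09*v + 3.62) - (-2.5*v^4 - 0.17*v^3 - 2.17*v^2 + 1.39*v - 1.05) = 2.5*v^4 + 0.17*v^3 + 0.93*v^2 - 1.3*v + 4.67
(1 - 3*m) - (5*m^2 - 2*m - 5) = -5*m^2 - m + 6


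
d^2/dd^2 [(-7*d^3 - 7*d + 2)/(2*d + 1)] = 2*(-28*d^3 - 42*d^2 - 21*d + 22)/(8*d^3 + 12*d^2 + 6*d + 1)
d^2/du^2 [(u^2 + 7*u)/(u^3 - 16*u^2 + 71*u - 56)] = 2*(u^6 + 21*u^5 - 549*u^4 + 2823*u^3 - 336*u^2 - 18816*u + 30968)/(u^9 - 48*u^8 + 981*u^7 - 11080*u^6 + 75027*u^5 - 308832*u^4 + 749015*u^3 - 997416*u^2 + 667968*u - 175616)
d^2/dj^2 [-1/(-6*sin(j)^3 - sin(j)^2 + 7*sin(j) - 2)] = (-324*sin(j)^6 - 66*sin(j)^5 + 512*sin(j)^4 + 225*sin(j)^3 - 287*sin(j)^2 - 128*sin(j) + 94)/(6*sin(j)^3 + sin(j)^2 - 7*sin(j) + 2)^3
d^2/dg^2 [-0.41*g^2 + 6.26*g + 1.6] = -0.820000000000000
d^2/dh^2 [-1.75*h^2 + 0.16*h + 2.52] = -3.50000000000000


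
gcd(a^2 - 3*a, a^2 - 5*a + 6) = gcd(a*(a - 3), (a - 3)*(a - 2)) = a - 3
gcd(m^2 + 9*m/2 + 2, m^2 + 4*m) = m + 4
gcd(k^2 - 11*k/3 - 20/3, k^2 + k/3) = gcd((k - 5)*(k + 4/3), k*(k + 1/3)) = 1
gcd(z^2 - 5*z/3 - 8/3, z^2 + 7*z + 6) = z + 1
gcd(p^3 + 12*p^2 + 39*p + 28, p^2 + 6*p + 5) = p + 1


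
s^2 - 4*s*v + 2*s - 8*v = (s + 2)*(s - 4*v)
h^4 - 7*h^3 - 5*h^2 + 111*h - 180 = (h - 5)*(h - 3)^2*(h + 4)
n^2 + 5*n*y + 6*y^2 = (n + 2*y)*(n + 3*y)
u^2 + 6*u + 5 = (u + 1)*(u + 5)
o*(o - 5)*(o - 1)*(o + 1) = o^4 - 5*o^3 - o^2 + 5*o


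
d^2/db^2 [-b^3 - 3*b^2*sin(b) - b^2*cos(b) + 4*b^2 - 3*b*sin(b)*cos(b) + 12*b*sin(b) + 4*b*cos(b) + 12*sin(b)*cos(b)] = 3*b^2*sin(b) + b^2*cos(b) - 8*b*sin(b) + 6*b*sin(2*b) - 16*b*cos(b) - 6*b - 14*sin(b) - 24*sin(2*b) + 22*cos(b) - 6*cos(2*b) + 8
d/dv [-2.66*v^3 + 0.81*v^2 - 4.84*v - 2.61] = -7.98*v^2 + 1.62*v - 4.84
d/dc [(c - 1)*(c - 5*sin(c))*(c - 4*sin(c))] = (1 - c)*(c - 5*sin(c))*(4*cos(c) - 1) + (1 - c)*(c - 4*sin(c))*(5*cos(c) - 1) + (c - 5*sin(c))*(c - 4*sin(c))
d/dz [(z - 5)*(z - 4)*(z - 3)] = 3*z^2 - 24*z + 47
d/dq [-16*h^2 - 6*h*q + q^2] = -6*h + 2*q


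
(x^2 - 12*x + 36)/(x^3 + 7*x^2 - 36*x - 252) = (x - 6)/(x^2 + 13*x + 42)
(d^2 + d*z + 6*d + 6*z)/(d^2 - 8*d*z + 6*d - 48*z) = (-d - z)/(-d + 8*z)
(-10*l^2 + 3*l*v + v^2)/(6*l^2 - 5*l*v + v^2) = (5*l + v)/(-3*l + v)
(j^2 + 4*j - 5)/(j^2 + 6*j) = (j^2 + 4*j - 5)/(j*(j + 6))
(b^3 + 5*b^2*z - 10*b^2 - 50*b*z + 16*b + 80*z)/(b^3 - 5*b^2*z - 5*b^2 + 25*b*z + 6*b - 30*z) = (-b^2 - 5*b*z + 8*b + 40*z)/(-b^2 + 5*b*z + 3*b - 15*z)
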